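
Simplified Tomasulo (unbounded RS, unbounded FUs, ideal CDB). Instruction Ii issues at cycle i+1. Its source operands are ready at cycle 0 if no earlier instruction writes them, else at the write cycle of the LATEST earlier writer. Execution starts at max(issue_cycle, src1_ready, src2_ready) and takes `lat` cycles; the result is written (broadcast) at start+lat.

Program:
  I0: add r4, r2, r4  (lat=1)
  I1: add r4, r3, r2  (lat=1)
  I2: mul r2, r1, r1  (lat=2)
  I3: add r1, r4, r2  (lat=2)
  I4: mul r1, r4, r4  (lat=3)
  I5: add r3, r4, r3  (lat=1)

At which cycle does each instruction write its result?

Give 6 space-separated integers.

Answer: 2 3 5 7 8 7

Derivation:
I0 add r4: issue@1 deps=(None,None) exec_start@1 write@2
I1 add r4: issue@2 deps=(None,None) exec_start@2 write@3
I2 mul r2: issue@3 deps=(None,None) exec_start@3 write@5
I3 add r1: issue@4 deps=(1,2) exec_start@5 write@7
I4 mul r1: issue@5 deps=(1,1) exec_start@5 write@8
I5 add r3: issue@6 deps=(1,None) exec_start@6 write@7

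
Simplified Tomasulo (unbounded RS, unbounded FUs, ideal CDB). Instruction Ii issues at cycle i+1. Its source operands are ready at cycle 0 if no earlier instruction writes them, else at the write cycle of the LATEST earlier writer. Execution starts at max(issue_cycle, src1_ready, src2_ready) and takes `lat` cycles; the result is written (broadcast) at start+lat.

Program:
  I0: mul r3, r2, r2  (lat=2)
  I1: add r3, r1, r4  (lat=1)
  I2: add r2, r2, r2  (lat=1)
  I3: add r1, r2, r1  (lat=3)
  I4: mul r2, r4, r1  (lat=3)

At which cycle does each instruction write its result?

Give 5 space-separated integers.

Answer: 3 3 4 7 10

Derivation:
I0 mul r3: issue@1 deps=(None,None) exec_start@1 write@3
I1 add r3: issue@2 deps=(None,None) exec_start@2 write@3
I2 add r2: issue@3 deps=(None,None) exec_start@3 write@4
I3 add r1: issue@4 deps=(2,None) exec_start@4 write@7
I4 mul r2: issue@5 deps=(None,3) exec_start@7 write@10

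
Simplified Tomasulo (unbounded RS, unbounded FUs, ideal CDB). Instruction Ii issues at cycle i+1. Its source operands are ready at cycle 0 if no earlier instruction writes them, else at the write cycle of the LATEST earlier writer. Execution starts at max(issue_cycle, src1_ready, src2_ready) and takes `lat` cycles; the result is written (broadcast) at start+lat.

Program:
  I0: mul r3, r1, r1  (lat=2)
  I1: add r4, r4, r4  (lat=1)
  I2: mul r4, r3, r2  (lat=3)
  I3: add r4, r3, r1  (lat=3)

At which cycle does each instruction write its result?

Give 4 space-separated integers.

I0 mul r3: issue@1 deps=(None,None) exec_start@1 write@3
I1 add r4: issue@2 deps=(None,None) exec_start@2 write@3
I2 mul r4: issue@3 deps=(0,None) exec_start@3 write@6
I3 add r4: issue@4 deps=(0,None) exec_start@4 write@7

Answer: 3 3 6 7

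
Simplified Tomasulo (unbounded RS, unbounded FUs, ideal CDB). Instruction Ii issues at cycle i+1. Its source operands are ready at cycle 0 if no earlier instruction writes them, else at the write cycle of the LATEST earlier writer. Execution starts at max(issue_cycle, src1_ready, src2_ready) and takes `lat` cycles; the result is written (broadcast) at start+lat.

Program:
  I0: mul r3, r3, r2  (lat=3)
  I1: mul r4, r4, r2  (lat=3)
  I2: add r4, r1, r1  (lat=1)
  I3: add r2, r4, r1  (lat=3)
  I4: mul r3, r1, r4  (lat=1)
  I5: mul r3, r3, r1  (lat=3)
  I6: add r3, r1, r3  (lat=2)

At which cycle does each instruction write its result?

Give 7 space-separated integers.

I0 mul r3: issue@1 deps=(None,None) exec_start@1 write@4
I1 mul r4: issue@2 deps=(None,None) exec_start@2 write@5
I2 add r4: issue@3 deps=(None,None) exec_start@3 write@4
I3 add r2: issue@4 deps=(2,None) exec_start@4 write@7
I4 mul r3: issue@5 deps=(None,2) exec_start@5 write@6
I5 mul r3: issue@6 deps=(4,None) exec_start@6 write@9
I6 add r3: issue@7 deps=(None,5) exec_start@9 write@11

Answer: 4 5 4 7 6 9 11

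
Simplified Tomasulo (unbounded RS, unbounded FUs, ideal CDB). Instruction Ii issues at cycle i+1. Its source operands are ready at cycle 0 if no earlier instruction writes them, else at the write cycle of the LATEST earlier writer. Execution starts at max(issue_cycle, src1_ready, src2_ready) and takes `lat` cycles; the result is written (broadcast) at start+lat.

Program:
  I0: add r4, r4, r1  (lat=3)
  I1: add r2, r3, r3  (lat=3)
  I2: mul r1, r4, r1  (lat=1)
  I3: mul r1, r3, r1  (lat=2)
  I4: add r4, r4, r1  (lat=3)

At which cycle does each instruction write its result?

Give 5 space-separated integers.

I0 add r4: issue@1 deps=(None,None) exec_start@1 write@4
I1 add r2: issue@2 deps=(None,None) exec_start@2 write@5
I2 mul r1: issue@3 deps=(0,None) exec_start@4 write@5
I3 mul r1: issue@4 deps=(None,2) exec_start@5 write@7
I4 add r4: issue@5 deps=(0,3) exec_start@7 write@10

Answer: 4 5 5 7 10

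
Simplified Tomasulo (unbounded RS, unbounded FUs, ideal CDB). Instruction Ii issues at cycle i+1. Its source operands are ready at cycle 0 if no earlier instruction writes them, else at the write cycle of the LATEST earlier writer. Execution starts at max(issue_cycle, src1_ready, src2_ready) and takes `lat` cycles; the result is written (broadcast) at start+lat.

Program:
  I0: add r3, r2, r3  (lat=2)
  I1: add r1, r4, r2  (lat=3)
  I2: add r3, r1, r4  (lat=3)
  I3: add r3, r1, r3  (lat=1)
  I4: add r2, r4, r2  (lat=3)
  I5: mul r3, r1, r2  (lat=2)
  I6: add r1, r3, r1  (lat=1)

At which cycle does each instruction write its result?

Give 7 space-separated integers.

I0 add r3: issue@1 deps=(None,None) exec_start@1 write@3
I1 add r1: issue@2 deps=(None,None) exec_start@2 write@5
I2 add r3: issue@3 deps=(1,None) exec_start@5 write@8
I3 add r3: issue@4 deps=(1,2) exec_start@8 write@9
I4 add r2: issue@5 deps=(None,None) exec_start@5 write@8
I5 mul r3: issue@6 deps=(1,4) exec_start@8 write@10
I6 add r1: issue@7 deps=(5,1) exec_start@10 write@11

Answer: 3 5 8 9 8 10 11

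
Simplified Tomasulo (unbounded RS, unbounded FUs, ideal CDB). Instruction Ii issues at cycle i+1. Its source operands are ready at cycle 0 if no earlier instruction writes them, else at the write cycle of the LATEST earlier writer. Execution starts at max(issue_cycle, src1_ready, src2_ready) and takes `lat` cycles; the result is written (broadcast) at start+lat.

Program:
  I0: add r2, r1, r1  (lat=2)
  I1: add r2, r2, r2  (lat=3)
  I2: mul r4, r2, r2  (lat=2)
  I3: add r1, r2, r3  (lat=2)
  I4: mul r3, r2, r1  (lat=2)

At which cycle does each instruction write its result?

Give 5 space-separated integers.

I0 add r2: issue@1 deps=(None,None) exec_start@1 write@3
I1 add r2: issue@2 deps=(0,0) exec_start@3 write@6
I2 mul r4: issue@3 deps=(1,1) exec_start@6 write@8
I3 add r1: issue@4 deps=(1,None) exec_start@6 write@8
I4 mul r3: issue@5 deps=(1,3) exec_start@8 write@10

Answer: 3 6 8 8 10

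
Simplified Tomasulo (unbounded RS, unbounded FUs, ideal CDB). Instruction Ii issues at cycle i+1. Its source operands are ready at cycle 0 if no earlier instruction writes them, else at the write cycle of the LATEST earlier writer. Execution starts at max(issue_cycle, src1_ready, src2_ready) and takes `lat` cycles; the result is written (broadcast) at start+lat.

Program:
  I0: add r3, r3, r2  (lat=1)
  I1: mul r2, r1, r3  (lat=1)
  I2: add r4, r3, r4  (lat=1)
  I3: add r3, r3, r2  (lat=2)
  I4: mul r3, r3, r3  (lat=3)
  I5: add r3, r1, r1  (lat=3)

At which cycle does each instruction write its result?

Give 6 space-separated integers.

Answer: 2 3 4 6 9 9

Derivation:
I0 add r3: issue@1 deps=(None,None) exec_start@1 write@2
I1 mul r2: issue@2 deps=(None,0) exec_start@2 write@3
I2 add r4: issue@3 deps=(0,None) exec_start@3 write@4
I3 add r3: issue@4 deps=(0,1) exec_start@4 write@6
I4 mul r3: issue@5 deps=(3,3) exec_start@6 write@9
I5 add r3: issue@6 deps=(None,None) exec_start@6 write@9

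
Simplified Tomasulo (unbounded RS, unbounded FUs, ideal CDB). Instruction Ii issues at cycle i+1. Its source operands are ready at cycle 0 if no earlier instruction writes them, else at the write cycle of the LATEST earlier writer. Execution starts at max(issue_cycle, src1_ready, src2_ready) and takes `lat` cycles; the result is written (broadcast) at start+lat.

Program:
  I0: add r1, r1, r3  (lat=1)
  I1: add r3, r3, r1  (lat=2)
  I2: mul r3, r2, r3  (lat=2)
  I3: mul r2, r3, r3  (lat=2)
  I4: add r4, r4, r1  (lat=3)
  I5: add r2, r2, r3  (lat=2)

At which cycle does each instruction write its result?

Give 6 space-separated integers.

Answer: 2 4 6 8 8 10

Derivation:
I0 add r1: issue@1 deps=(None,None) exec_start@1 write@2
I1 add r3: issue@2 deps=(None,0) exec_start@2 write@4
I2 mul r3: issue@3 deps=(None,1) exec_start@4 write@6
I3 mul r2: issue@4 deps=(2,2) exec_start@6 write@8
I4 add r4: issue@5 deps=(None,0) exec_start@5 write@8
I5 add r2: issue@6 deps=(3,2) exec_start@8 write@10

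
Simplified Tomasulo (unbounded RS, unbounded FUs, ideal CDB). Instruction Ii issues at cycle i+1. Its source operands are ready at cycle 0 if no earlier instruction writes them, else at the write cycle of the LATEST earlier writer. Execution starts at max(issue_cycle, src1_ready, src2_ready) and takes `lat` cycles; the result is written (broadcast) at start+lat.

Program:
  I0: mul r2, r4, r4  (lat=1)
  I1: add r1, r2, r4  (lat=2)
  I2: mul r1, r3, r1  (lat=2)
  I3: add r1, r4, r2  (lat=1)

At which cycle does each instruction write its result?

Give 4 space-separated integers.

I0 mul r2: issue@1 deps=(None,None) exec_start@1 write@2
I1 add r1: issue@2 deps=(0,None) exec_start@2 write@4
I2 mul r1: issue@3 deps=(None,1) exec_start@4 write@6
I3 add r1: issue@4 deps=(None,0) exec_start@4 write@5

Answer: 2 4 6 5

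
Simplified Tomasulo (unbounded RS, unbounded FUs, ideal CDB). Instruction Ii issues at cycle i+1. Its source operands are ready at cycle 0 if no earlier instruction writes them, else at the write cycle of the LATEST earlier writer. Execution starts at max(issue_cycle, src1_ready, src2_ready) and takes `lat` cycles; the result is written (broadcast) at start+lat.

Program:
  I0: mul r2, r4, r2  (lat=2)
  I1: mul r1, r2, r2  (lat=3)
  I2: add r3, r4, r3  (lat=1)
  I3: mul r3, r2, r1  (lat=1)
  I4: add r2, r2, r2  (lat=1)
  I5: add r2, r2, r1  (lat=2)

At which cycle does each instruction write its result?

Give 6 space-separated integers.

I0 mul r2: issue@1 deps=(None,None) exec_start@1 write@3
I1 mul r1: issue@2 deps=(0,0) exec_start@3 write@6
I2 add r3: issue@3 deps=(None,None) exec_start@3 write@4
I3 mul r3: issue@4 deps=(0,1) exec_start@6 write@7
I4 add r2: issue@5 deps=(0,0) exec_start@5 write@6
I5 add r2: issue@6 deps=(4,1) exec_start@6 write@8

Answer: 3 6 4 7 6 8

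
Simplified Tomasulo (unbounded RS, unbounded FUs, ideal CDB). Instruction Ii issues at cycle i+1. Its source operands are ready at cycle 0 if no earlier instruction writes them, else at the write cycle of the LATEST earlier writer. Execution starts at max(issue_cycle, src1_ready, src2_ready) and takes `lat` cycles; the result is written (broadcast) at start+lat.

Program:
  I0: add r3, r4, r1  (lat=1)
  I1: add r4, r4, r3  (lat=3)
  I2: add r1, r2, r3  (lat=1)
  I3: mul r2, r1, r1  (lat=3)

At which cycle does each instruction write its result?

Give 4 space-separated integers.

I0 add r3: issue@1 deps=(None,None) exec_start@1 write@2
I1 add r4: issue@2 deps=(None,0) exec_start@2 write@5
I2 add r1: issue@3 deps=(None,0) exec_start@3 write@4
I3 mul r2: issue@4 deps=(2,2) exec_start@4 write@7

Answer: 2 5 4 7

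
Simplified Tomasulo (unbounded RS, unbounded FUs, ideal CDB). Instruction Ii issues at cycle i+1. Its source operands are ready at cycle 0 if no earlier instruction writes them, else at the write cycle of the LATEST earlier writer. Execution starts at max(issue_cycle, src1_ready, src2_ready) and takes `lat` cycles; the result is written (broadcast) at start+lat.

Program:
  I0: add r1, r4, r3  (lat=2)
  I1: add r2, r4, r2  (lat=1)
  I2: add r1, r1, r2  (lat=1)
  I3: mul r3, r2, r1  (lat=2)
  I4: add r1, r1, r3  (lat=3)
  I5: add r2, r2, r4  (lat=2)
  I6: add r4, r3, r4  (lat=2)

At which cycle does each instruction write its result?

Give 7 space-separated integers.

I0 add r1: issue@1 deps=(None,None) exec_start@1 write@3
I1 add r2: issue@2 deps=(None,None) exec_start@2 write@3
I2 add r1: issue@3 deps=(0,1) exec_start@3 write@4
I3 mul r3: issue@4 deps=(1,2) exec_start@4 write@6
I4 add r1: issue@5 deps=(2,3) exec_start@6 write@9
I5 add r2: issue@6 deps=(1,None) exec_start@6 write@8
I6 add r4: issue@7 deps=(3,None) exec_start@7 write@9

Answer: 3 3 4 6 9 8 9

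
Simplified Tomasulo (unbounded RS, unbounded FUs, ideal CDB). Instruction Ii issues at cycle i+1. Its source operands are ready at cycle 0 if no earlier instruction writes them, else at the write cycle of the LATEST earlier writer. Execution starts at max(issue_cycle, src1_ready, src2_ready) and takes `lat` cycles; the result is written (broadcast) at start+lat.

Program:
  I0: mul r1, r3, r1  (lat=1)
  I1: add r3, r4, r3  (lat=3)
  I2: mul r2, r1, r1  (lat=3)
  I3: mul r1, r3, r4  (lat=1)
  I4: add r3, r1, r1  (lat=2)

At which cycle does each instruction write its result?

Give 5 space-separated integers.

I0 mul r1: issue@1 deps=(None,None) exec_start@1 write@2
I1 add r3: issue@2 deps=(None,None) exec_start@2 write@5
I2 mul r2: issue@3 deps=(0,0) exec_start@3 write@6
I3 mul r1: issue@4 deps=(1,None) exec_start@5 write@6
I4 add r3: issue@5 deps=(3,3) exec_start@6 write@8

Answer: 2 5 6 6 8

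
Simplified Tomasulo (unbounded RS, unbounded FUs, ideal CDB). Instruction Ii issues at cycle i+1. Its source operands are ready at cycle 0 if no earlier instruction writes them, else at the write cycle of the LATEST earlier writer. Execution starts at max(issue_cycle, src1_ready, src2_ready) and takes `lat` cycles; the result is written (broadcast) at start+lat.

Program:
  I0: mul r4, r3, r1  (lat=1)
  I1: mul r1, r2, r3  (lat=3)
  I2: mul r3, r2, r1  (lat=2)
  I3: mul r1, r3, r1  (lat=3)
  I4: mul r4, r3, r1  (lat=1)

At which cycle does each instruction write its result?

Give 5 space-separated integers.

I0 mul r4: issue@1 deps=(None,None) exec_start@1 write@2
I1 mul r1: issue@2 deps=(None,None) exec_start@2 write@5
I2 mul r3: issue@3 deps=(None,1) exec_start@5 write@7
I3 mul r1: issue@4 deps=(2,1) exec_start@7 write@10
I4 mul r4: issue@5 deps=(2,3) exec_start@10 write@11

Answer: 2 5 7 10 11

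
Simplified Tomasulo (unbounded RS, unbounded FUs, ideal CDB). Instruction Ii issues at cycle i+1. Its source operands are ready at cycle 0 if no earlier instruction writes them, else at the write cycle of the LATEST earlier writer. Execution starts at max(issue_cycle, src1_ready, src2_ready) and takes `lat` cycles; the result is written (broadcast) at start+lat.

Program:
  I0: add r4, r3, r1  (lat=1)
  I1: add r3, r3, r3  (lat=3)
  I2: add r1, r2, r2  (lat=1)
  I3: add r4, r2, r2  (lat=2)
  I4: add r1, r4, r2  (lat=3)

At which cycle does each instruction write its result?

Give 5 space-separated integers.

Answer: 2 5 4 6 9

Derivation:
I0 add r4: issue@1 deps=(None,None) exec_start@1 write@2
I1 add r3: issue@2 deps=(None,None) exec_start@2 write@5
I2 add r1: issue@3 deps=(None,None) exec_start@3 write@4
I3 add r4: issue@4 deps=(None,None) exec_start@4 write@6
I4 add r1: issue@5 deps=(3,None) exec_start@6 write@9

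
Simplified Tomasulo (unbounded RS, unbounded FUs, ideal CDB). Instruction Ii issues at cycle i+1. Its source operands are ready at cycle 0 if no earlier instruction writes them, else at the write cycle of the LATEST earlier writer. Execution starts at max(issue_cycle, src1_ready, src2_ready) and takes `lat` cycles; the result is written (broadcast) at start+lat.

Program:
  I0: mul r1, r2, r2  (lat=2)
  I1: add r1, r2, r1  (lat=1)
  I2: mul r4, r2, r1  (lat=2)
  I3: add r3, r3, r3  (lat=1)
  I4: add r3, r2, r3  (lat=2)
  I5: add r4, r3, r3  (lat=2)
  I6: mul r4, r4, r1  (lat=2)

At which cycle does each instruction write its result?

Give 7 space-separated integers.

I0 mul r1: issue@1 deps=(None,None) exec_start@1 write@3
I1 add r1: issue@2 deps=(None,0) exec_start@3 write@4
I2 mul r4: issue@3 deps=(None,1) exec_start@4 write@6
I3 add r3: issue@4 deps=(None,None) exec_start@4 write@5
I4 add r3: issue@5 deps=(None,3) exec_start@5 write@7
I5 add r4: issue@6 deps=(4,4) exec_start@7 write@9
I6 mul r4: issue@7 deps=(5,1) exec_start@9 write@11

Answer: 3 4 6 5 7 9 11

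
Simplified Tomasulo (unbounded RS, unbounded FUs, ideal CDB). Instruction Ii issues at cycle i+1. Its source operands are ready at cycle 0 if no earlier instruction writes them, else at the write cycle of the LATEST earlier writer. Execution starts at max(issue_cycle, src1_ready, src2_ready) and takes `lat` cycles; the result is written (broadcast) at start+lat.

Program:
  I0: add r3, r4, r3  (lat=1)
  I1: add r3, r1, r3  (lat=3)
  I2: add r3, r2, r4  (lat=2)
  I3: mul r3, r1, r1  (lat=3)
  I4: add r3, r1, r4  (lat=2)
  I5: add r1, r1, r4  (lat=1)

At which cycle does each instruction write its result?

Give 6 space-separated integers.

Answer: 2 5 5 7 7 7

Derivation:
I0 add r3: issue@1 deps=(None,None) exec_start@1 write@2
I1 add r3: issue@2 deps=(None,0) exec_start@2 write@5
I2 add r3: issue@3 deps=(None,None) exec_start@3 write@5
I3 mul r3: issue@4 deps=(None,None) exec_start@4 write@7
I4 add r3: issue@5 deps=(None,None) exec_start@5 write@7
I5 add r1: issue@6 deps=(None,None) exec_start@6 write@7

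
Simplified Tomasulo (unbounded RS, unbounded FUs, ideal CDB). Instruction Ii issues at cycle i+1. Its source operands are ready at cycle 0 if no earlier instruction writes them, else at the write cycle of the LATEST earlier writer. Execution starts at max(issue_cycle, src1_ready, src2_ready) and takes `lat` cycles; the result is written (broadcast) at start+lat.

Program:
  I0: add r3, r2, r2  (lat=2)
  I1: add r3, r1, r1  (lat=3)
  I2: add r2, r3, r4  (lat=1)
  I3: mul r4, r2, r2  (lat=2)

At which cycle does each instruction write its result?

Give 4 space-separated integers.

I0 add r3: issue@1 deps=(None,None) exec_start@1 write@3
I1 add r3: issue@2 deps=(None,None) exec_start@2 write@5
I2 add r2: issue@3 deps=(1,None) exec_start@5 write@6
I3 mul r4: issue@4 deps=(2,2) exec_start@6 write@8

Answer: 3 5 6 8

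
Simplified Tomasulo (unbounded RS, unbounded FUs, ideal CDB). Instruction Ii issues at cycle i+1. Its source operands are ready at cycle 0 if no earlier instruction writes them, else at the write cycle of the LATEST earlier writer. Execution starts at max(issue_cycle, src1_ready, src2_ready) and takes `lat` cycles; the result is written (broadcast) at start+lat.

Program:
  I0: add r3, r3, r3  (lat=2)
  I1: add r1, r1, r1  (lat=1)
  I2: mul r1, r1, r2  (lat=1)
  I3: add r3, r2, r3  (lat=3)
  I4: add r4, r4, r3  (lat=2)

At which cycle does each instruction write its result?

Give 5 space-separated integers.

Answer: 3 3 4 7 9

Derivation:
I0 add r3: issue@1 deps=(None,None) exec_start@1 write@3
I1 add r1: issue@2 deps=(None,None) exec_start@2 write@3
I2 mul r1: issue@3 deps=(1,None) exec_start@3 write@4
I3 add r3: issue@4 deps=(None,0) exec_start@4 write@7
I4 add r4: issue@5 deps=(None,3) exec_start@7 write@9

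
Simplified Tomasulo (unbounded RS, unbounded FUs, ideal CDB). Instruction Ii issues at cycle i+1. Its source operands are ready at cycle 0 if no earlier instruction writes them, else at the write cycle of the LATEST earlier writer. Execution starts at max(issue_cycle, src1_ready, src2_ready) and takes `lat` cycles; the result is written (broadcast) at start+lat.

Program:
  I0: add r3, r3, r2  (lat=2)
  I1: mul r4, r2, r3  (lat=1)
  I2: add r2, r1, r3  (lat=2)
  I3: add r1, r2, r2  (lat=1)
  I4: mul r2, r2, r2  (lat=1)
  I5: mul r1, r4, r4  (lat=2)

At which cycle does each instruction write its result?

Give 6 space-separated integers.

Answer: 3 4 5 6 6 8

Derivation:
I0 add r3: issue@1 deps=(None,None) exec_start@1 write@3
I1 mul r4: issue@2 deps=(None,0) exec_start@3 write@4
I2 add r2: issue@3 deps=(None,0) exec_start@3 write@5
I3 add r1: issue@4 deps=(2,2) exec_start@5 write@6
I4 mul r2: issue@5 deps=(2,2) exec_start@5 write@6
I5 mul r1: issue@6 deps=(1,1) exec_start@6 write@8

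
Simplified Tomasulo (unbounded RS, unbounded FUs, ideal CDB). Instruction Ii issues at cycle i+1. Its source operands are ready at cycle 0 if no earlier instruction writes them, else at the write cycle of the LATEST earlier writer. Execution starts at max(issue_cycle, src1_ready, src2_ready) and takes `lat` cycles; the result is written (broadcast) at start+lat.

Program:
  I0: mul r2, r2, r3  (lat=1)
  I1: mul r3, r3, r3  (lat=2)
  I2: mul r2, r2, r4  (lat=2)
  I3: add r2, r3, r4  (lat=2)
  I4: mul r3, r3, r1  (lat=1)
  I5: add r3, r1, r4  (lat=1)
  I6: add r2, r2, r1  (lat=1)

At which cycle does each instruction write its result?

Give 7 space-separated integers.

I0 mul r2: issue@1 deps=(None,None) exec_start@1 write@2
I1 mul r3: issue@2 deps=(None,None) exec_start@2 write@4
I2 mul r2: issue@3 deps=(0,None) exec_start@3 write@5
I3 add r2: issue@4 deps=(1,None) exec_start@4 write@6
I4 mul r3: issue@5 deps=(1,None) exec_start@5 write@6
I5 add r3: issue@6 deps=(None,None) exec_start@6 write@7
I6 add r2: issue@7 deps=(3,None) exec_start@7 write@8

Answer: 2 4 5 6 6 7 8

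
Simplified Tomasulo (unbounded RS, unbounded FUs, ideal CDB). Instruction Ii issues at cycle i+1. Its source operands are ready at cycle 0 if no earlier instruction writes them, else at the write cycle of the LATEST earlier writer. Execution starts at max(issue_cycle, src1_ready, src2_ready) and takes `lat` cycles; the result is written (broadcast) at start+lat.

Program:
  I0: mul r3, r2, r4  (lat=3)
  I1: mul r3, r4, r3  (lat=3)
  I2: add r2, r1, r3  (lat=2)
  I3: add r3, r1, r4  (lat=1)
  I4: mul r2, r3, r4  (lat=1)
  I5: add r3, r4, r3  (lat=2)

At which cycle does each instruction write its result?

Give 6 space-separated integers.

Answer: 4 7 9 5 6 8

Derivation:
I0 mul r3: issue@1 deps=(None,None) exec_start@1 write@4
I1 mul r3: issue@2 deps=(None,0) exec_start@4 write@7
I2 add r2: issue@3 deps=(None,1) exec_start@7 write@9
I3 add r3: issue@4 deps=(None,None) exec_start@4 write@5
I4 mul r2: issue@5 deps=(3,None) exec_start@5 write@6
I5 add r3: issue@6 deps=(None,3) exec_start@6 write@8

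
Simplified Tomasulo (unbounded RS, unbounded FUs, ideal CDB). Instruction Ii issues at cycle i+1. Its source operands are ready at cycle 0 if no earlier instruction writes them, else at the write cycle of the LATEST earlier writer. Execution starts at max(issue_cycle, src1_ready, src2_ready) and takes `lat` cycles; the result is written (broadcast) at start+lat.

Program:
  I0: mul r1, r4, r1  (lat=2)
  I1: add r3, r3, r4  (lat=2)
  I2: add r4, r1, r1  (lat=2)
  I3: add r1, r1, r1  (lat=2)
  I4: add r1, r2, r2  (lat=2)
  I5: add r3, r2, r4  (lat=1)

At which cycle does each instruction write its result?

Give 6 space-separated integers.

I0 mul r1: issue@1 deps=(None,None) exec_start@1 write@3
I1 add r3: issue@2 deps=(None,None) exec_start@2 write@4
I2 add r4: issue@3 deps=(0,0) exec_start@3 write@5
I3 add r1: issue@4 deps=(0,0) exec_start@4 write@6
I4 add r1: issue@5 deps=(None,None) exec_start@5 write@7
I5 add r3: issue@6 deps=(None,2) exec_start@6 write@7

Answer: 3 4 5 6 7 7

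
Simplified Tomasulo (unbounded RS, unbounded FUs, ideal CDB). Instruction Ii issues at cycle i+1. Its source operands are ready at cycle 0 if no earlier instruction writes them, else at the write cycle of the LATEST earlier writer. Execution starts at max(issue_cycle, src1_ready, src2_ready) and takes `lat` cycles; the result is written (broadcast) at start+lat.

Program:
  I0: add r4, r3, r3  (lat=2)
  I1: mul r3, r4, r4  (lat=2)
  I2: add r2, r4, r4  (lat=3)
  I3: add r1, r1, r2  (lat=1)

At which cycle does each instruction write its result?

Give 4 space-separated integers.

Answer: 3 5 6 7

Derivation:
I0 add r4: issue@1 deps=(None,None) exec_start@1 write@3
I1 mul r3: issue@2 deps=(0,0) exec_start@3 write@5
I2 add r2: issue@3 deps=(0,0) exec_start@3 write@6
I3 add r1: issue@4 deps=(None,2) exec_start@6 write@7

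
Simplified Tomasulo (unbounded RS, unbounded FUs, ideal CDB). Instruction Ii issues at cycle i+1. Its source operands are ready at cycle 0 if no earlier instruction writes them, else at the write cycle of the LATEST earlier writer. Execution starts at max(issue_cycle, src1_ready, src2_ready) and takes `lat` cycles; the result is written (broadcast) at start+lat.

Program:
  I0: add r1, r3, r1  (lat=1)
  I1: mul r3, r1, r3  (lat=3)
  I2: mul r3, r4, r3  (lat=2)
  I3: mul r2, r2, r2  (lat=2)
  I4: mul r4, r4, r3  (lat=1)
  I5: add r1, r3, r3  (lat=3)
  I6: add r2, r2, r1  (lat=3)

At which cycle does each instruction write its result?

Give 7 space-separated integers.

I0 add r1: issue@1 deps=(None,None) exec_start@1 write@2
I1 mul r3: issue@2 deps=(0,None) exec_start@2 write@5
I2 mul r3: issue@3 deps=(None,1) exec_start@5 write@7
I3 mul r2: issue@4 deps=(None,None) exec_start@4 write@6
I4 mul r4: issue@5 deps=(None,2) exec_start@7 write@8
I5 add r1: issue@6 deps=(2,2) exec_start@7 write@10
I6 add r2: issue@7 deps=(3,5) exec_start@10 write@13

Answer: 2 5 7 6 8 10 13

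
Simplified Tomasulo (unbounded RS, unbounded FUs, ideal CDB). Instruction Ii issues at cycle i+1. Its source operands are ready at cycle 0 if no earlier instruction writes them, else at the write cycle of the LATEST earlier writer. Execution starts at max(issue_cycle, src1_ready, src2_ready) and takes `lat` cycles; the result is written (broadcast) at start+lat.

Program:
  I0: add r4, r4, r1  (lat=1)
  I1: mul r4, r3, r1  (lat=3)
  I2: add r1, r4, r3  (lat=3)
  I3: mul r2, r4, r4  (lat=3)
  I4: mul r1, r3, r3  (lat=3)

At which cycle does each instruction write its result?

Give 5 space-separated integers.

Answer: 2 5 8 8 8

Derivation:
I0 add r4: issue@1 deps=(None,None) exec_start@1 write@2
I1 mul r4: issue@2 deps=(None,None) exec_start@2 write@5
I2 add r1: issue@3 deps=(1,None) exec_start@5 write@8
I3 mul r2: issue@4 deps=(1,1) exec_start@5 write@8
I4 mul r1: issue@5 deps=(None,None) exec_start@5 write@8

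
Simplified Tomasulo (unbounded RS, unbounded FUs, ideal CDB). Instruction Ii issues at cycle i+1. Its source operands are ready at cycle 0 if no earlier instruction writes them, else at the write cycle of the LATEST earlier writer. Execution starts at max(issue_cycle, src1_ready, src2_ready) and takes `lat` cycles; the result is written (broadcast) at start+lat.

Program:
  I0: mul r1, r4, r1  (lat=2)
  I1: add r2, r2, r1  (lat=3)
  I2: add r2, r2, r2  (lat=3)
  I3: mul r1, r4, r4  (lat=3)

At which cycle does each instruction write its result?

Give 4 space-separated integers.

Answer: 3 6 9 7

Derivation:
I0 mul r1: issue@1 deps=(None,None) exec_start@1 write@3
I1 add r2: issue@2 deps=(None,0) exec_start@3 write@6
I2 add r2: issue@3 deps=(1,1) exec_start@6 write@9
I3 mul r1: issue@4 deps=(None,None) exec_start@4 write@7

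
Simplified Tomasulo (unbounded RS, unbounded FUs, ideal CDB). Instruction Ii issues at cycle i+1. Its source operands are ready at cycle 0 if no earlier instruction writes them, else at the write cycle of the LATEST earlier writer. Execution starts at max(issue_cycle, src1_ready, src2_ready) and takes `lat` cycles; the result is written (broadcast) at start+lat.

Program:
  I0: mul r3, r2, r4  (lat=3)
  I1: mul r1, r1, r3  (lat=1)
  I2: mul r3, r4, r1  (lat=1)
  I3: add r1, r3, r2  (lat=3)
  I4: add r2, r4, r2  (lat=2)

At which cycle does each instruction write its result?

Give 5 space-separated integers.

Answer: 4 5 6 9 7

Derivation:
I0 mul r3: issue@1 deps=(None,None) exec_start@1 write@4
I1 mul r1: issue@2 deps=(None,0) exec_start@4 write@5
I2 mul r3: issue@3 deps=(None,1) exec_start@5 write@6
I3 add r1: issue@4 deps=(2,None) exec_start@6 write@9
I4 add r2: issue@5 deps=(None,None) exec_start@5 write@7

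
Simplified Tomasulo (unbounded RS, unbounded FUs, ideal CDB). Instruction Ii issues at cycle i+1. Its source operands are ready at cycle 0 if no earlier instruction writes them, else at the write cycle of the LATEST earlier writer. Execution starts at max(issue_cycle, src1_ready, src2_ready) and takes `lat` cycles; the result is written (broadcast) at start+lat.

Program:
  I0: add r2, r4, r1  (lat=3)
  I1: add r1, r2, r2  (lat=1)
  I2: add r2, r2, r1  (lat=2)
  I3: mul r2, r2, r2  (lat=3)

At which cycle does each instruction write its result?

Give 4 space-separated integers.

I0 add r2: issue@1 deps=(None,None) exec_start@1 write@4
I1 add r1: issue@2 deps=(0,0) exec_start@4 write@5
I2 add r2: issue@3 deps=(0,1) exec_start@5 write@7
I3 mul r2: issue@4 deps=(2,2) exec_start@7 write@10

Answer: 4 5 7 10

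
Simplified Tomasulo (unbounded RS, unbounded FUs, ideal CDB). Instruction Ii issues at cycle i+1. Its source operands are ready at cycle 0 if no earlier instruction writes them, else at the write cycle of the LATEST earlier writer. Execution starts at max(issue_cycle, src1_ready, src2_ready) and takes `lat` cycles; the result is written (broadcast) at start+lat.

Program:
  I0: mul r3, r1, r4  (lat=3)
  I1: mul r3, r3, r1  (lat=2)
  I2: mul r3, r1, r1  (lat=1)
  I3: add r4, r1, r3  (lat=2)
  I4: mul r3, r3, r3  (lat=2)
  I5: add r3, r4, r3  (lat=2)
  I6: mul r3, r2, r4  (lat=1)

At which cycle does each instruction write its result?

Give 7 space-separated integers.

I0 mul r3: issue@1 deps=(None,None) exec_start@1 write@4
I1 mul r3: issue@2 deps=(0,None) exec_start@4 write@6
I2 mul r3: issue@3 deps=(None,None) exec_start@3 write@4
I3 add r4: issue@4 deps=(None,2) exec_start@4 write@6
I4 mul r3: issue@5 deps=(2,2) exec_start@5 write@7
I5 add r3: issue@6 deps=(3,4) exec_start@7 write@9
I6 mul r3: issue@7 deps=(None,3) exec_start@7 write@8

Answer: 4 6 4 6 7 9 8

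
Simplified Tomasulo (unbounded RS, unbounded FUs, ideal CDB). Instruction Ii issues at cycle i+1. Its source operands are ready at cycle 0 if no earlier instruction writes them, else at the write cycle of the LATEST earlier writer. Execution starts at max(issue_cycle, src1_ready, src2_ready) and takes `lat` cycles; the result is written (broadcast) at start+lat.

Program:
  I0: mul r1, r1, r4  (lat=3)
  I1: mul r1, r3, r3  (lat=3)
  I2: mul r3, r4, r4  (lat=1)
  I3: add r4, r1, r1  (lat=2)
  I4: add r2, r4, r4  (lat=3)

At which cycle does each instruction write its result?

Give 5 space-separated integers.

I0 mul r1: issue@1 deps=(None,None) exec_start@1 write@4
I1 mul r1: issue@2 deps=(None,None) exec_start@2 write@5
I2 mul r3: issue@3 deps=(None,None) exec_start@3 write@4
I3 add r4: issue@4 deps=(1,1) exec_start@5 write@7
I4 add r2: issue@5 deps=(3,3) exec_start@7 write@10

Answer: 4 5 4 7 10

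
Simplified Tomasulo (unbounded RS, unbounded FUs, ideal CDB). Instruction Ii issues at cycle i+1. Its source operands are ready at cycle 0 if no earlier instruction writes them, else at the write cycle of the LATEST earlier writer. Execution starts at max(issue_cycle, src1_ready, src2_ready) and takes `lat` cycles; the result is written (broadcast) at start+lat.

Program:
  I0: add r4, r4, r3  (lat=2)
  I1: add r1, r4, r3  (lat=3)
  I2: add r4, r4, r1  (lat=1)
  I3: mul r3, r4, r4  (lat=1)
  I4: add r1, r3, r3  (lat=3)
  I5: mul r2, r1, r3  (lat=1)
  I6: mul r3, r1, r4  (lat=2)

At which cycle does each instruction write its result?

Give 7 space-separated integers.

I0 add r4: issue@1 deps=(None,None) exec_start@1 write@3
I1 add r1: issue@2 deps=(0,None) exec_start@3 write@6
I2 add r4: issue@3 deps=(0,1) exec_start@6 write@7
I3 mul r3: issue@4 deps=(2,2) exec_start@7 write@8
I4 add r1: issue@5 deps=(3,3) exec_start@8 write@11
I5 mul r2: issue@6 deps=(4,3) exec_start@11 write@12
I6 mul r3: issue@7 deps=(4,2) exec_start@11 write@13

Answer: 3 6 7 8 11 12 13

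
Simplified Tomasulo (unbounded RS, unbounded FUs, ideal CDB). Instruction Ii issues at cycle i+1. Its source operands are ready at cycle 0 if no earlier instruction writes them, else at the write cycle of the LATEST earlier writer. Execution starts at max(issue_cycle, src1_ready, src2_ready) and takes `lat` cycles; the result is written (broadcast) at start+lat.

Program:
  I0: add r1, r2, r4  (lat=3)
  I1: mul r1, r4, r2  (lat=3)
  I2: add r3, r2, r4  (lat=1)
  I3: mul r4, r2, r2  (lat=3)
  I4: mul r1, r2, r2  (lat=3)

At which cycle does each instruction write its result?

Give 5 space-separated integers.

Answer: 4 5 4 7 8

Derivation:
I0 add r1: issue@1 deps=(None,None) exec_start@1 write@4
I1 mul r1: issue@2 deps=(None,None) exec_start@2 write@5
I2 add r3: issue@3 deps=(None,None) exec_start@3 write@4
I3 mul r4: issue@4 deps=(None,None) exec_start@4 write@7
I4 mul r1: issue@5 deps=(None,None) exec_start@5 write@8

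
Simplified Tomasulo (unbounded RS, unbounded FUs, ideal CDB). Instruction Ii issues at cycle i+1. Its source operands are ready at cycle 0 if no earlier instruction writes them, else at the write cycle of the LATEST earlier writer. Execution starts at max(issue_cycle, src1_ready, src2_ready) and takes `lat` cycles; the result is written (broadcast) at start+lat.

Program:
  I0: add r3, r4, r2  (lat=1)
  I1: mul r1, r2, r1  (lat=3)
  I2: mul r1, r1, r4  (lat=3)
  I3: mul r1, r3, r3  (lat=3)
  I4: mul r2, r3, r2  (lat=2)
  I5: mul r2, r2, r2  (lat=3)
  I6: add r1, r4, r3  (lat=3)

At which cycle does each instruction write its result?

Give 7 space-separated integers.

Answer: 2 5 8 7 7 10 10

Derivation:
I0 add r3: issue@1 deps=(None,None) exec_start@1 write@2
I1 mul r1: issue@2 deps=(None,None) exec_start@2 write@5
I2 mul r1: issue@3 deps=(1,None) exec_start@5 write@8
I3 mul r1: issue@4 deps=(0,0) exec_start@4 write@7
I4 mul r2: issue@5 deps=(0,None) exec_start@5 write@7
I5 mul r2: issue@6 deps=(4,4) exec_start@7 write@10
I6 add r1: issue@7 deps=(None,0) exec_start@7 write@10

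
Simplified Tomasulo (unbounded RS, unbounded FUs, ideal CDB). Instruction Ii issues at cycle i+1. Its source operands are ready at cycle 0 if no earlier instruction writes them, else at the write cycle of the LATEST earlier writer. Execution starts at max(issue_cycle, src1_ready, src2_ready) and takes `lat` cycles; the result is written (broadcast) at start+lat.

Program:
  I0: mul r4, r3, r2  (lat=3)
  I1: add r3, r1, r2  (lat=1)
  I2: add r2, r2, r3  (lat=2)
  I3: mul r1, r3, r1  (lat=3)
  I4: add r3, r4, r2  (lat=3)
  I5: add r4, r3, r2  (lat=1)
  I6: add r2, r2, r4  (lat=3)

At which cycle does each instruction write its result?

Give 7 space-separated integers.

I0 mul r4: issue@1 deps=(None,None) exec_start@1 write@4
I1 add r3: issue@2 deps=(None,None) exec_start@2 write@3
I2 add r2: issue@3 deps=(None,1) exec_start@3 write@5
I3 mul r1: issue@4 deps=(1,None) exec_start@4 write@7
I4 add r3: issue@5 deps=(0,2) exec_start@5 write@8
I5 add r4: issue@6 deps=(4,2) exec_start@8 write@9
I6 add r2: issue@7 deps=(2,5) exec_start@9 write@12

Answer: 4 3 5 7 8 9 12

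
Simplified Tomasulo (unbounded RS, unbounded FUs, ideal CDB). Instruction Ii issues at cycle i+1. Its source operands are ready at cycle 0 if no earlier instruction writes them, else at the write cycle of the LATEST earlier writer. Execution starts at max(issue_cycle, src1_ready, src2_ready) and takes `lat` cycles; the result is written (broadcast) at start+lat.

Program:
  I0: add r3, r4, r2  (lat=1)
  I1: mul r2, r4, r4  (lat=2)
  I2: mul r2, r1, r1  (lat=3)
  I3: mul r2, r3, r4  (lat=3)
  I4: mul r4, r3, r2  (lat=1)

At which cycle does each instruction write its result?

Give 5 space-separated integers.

Answer: 2 4 6 7 8

Derivation:
I0 add r3: issue@1 deps=(None,None) exec_start@1 write@2
I1 mul r2: issue@2 deps=(None,None) exec_start@2 write@4
I2 mul r2: issue@3 deps=(None,None) exec_start@3 write@6
I3 mul r2: issue@4 deps=(0,None) exec_start@4 write@7
I4 mul r4: issue@5 deps=(0,3) exec_start@7 write@8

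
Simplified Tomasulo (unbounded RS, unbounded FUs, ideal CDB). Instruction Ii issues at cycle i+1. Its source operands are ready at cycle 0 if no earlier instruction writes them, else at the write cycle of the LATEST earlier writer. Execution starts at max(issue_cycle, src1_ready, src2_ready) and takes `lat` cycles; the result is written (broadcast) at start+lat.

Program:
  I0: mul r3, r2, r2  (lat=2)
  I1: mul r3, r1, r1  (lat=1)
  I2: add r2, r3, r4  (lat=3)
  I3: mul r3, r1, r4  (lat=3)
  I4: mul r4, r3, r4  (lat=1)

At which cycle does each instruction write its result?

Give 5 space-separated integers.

I0 mul r3: issue@1 deps=(None,None) exec_start@1 write@3
I1 mul r3: issue@2 deps=(None,None) exec_start@2 write@3
I2 add r2: issue@3 deps=(1,None) exec_start@3 write@6
I3 mul r3: issue@4 deps=(None,None) exec_start@4 write@7
I4 mul r4: issue@5 deps=(3,None) exec_start@7 write@8

Answer: 3 3 6 7 8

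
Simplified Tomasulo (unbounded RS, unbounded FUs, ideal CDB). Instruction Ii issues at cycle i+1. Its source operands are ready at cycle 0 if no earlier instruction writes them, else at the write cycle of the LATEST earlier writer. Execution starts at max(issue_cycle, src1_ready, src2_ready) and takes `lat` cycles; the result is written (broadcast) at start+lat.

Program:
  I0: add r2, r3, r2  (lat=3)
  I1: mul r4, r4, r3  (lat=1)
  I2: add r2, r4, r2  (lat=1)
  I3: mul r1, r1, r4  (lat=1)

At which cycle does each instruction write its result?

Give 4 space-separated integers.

Answer: 4 3 5 5

Derivation:
I0 add r2: issue@1 deps=(None,None) exec_start@1 write@4
I1 mul r4: issue@2 deps=(None,None) exec_start@2 write@3
I2 add r2: issue@3 deps=(1,0) exec_start@4 write@5
I3 mul r1: issue@4 deps=(None,1) exec_start@4 write@5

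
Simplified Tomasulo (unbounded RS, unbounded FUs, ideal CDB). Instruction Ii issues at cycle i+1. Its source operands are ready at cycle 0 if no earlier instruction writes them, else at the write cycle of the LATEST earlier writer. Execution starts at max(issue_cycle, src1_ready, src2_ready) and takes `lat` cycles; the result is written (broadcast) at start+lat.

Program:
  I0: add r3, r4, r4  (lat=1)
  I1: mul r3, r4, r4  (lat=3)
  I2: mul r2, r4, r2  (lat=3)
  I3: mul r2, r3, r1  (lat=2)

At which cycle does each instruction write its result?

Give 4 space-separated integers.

I0 add r3: issue@1 deps=(None,None) exec_start@1 write@2
I1 mul r3: issue@2 deps=(None,None) exec_start@2 write@5
I2 mul r2: issue@3 deps=(None,None) exec_start@3 write@6
I3 mul r2: issue@4 deps=(1,None) exec_start@5 write@7

Answer: 2 5 6 7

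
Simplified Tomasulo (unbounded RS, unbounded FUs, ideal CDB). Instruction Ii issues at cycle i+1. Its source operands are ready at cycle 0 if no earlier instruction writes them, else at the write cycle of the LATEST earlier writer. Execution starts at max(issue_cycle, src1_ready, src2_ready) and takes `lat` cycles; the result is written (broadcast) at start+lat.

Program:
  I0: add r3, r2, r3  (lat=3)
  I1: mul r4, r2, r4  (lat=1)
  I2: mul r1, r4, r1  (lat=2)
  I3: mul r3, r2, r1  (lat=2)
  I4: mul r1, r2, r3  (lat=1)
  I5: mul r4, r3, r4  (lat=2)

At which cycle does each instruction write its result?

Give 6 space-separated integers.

Answer: 4 3 5 7 8 9

Derivation:
I0 add r3: issue@1 deps=(None,None) exec_start@1 write@4
I1 mul r4: issue@2 deps=(None,None) exec_start@2 write@3
I2 mul r1: issue@3 deps=(1,None) exec_start@3 write@5
I3 mul r3: issue@4 deps=(None,2) exec_start@5 write@7
I4 mul r1: issue@5 deps=(None,3) exec_start@7 write@8
I5 mul r4: issue@6 deps=(3,1) exec_start@7 write@9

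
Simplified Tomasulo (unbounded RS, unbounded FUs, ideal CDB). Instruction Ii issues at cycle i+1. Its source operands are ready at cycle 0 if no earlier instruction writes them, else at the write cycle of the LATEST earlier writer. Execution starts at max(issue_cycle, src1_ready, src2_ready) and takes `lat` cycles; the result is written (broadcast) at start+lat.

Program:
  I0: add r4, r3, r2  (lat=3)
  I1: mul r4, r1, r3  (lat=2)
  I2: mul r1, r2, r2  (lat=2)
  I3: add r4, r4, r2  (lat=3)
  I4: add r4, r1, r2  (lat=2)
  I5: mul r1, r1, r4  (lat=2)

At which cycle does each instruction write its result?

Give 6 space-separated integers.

Answer: 4 4 5 7 7 9

Derivation:
I0 add r4: issue@1 deps=(None,None) exec_start@1 write@4
I1 mul r4: issue@2 deps=(None,None) exec_start@2 write@4
I2 mul r1: issue@3 deps=(None,None) exec_start@3 write@5
I3 add r4: issue@4 deps=(1,None) exec_start@4 write@7
I4 add r4: issue@5 deps=(2,None) exec_start@5 write@7
I5 mul r1: issue@6 deps=(2,4) exec_start@7 write@9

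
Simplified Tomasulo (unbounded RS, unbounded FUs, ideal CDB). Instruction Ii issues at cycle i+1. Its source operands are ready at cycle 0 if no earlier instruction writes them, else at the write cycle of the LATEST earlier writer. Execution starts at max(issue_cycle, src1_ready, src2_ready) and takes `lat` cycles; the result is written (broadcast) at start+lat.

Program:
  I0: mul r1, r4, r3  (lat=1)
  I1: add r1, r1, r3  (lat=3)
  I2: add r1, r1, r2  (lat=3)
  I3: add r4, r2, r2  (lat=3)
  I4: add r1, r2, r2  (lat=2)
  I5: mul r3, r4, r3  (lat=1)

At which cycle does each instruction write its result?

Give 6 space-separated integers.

I0 mul r1: issue@1 deps=(None,None) exec_start@1 write@2
I1 add r1: issue@2 deps=(0,None) exec_start@2 write@5
I2 add r1: issue@3 deps=(1,None) exec_start@5 write@8
I3 add r4: issue@4 deps=(None,None) exec_start@4 write@7
I4 add r1: issue@5 deps=(None,None) exec_start@5 write@7
I5 mul r3: issue@6 deps=(3,None) exec_start@7 write@8

Answer: 2 5 8 7 7 8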